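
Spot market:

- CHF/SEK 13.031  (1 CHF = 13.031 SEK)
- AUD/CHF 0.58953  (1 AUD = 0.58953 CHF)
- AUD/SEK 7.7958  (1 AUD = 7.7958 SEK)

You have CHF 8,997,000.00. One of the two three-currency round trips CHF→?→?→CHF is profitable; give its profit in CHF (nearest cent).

Profitable loop is CHF → AUD → SEK → CHF:
CHF 8,997,000.00 ÷ 0.58953 = AUD 15,261,309.86
AUD 15,261,309.86 × 7.7958 = SEK 118,974,119.38
SEK 118,974,119.38 ÷ 13.031 = CHF 9,130,083.60
Profit = CHF 9,130,083.60 − CHF 8,997,000.00

Profit: CHF 133,083.60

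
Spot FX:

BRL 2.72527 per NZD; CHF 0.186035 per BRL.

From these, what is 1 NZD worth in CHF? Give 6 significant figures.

NZD/CHF = 0.506996

1 NZD × 2.72527 = 2.72527 BRL
2.72527 BRL × 0.186035 = 0.506996 CHF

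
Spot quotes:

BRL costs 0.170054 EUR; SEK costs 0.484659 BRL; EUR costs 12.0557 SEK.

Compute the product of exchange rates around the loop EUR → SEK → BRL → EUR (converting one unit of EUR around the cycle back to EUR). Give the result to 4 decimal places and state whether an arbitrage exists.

Around EUR → SEK → BRL → EUR: 1 × 12.0557 × 0.484659 × 0.170054 = 0.993609
Product < 1; profitable direction is EUR → BRL → SEK → EUR.

0.9936 (arbitrage exists)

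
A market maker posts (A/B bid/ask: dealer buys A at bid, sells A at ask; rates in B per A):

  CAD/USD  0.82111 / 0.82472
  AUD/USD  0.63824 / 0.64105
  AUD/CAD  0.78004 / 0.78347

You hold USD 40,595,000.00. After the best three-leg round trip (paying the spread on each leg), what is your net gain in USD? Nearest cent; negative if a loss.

Net result: USD -34,915.03 (no profitable arbitrage after spreads)

Best loop USD → AUD → CAD → USD:
USD 40,595,000.00 ÷ 0.64105 (buy AUD at ask) = AUD 63,325,793.62
AUD 63,325,793.62 × 0.78004 (sell AUD at bid) = CAD 49,396,652.06
CAD 49,396,652.06 × 0.82111 (sell CAD at bid) = USD 40,560,084.97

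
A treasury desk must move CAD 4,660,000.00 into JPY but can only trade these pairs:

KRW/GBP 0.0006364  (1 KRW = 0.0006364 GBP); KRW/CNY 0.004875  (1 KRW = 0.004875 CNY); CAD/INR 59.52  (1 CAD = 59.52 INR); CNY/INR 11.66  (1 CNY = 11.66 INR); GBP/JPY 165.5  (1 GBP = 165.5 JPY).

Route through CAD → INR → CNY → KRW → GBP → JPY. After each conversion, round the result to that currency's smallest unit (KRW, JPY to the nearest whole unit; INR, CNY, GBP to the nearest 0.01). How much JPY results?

CAD 4,660,000.00 × 59.52 = INR 277,363,200.00
INR 277,363,200.00 ÷ 11.66 = CNY 23,787,581.48
CNY 23,787,581.48 ÷ 0.004875 = KRW 4,879,503,893
KRW 4,879,503,893 × 0.0006364 = GBP 3,105,316.28
GBP 3,105,316.28 × 165.5 = JPY 513,929,844

JPY 513,929,844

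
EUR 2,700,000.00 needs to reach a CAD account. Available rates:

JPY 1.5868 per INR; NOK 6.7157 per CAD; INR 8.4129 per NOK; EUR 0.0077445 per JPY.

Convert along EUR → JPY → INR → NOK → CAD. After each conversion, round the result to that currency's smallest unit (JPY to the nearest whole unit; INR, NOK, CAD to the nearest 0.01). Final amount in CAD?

CAD 3,888,760.30

EUR 2,700,000.00 ÷ 0.0077445 = JPY 348,634,515
JPY 348,634,515 ÷ 1.5868 = INR 219,709,172.55
INR 219,709,172.55 ÷ 8.4129 = NOK 26,115,747.55
NOK 26,115,747.55 ÷ 6.7157 = CAD 3,888,760.30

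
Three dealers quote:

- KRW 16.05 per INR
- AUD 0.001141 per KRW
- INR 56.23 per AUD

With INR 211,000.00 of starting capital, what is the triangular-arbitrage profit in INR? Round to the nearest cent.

Profit: INR 6,275.73

Profitable loop is INR → KRW → AUD → INR:
INR 211,000.00 × 16.05 = KRW 3,386,550
KRW 3,386,550 × 0.001141 = AUD 3,864.05
AUD 3,864.05 × 56.23 = INR 217,275.73
Profit = INR 217,275.73 − INR 211,000.00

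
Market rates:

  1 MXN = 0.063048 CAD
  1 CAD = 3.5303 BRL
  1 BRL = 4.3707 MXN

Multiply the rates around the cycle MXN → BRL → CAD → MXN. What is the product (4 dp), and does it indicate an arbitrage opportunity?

1.0279 (arbitrage exists)

Around MXN → BRL → CAD → MXN: 1 ÷ 4.3707 ÷ 3.5303 ÷ 0.063048 = 1.027936
Product > 1; profitable direction is MXN → BRL → CAD → MXN.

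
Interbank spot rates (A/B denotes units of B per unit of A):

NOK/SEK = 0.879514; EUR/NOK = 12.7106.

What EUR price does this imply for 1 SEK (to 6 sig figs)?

1 SEK ÷ 0.879514 = 1.13699 NOK
1.13699 NOK ÷ 12.7106 = 0.0894522 EUR

SEK/EUR = 0.0894522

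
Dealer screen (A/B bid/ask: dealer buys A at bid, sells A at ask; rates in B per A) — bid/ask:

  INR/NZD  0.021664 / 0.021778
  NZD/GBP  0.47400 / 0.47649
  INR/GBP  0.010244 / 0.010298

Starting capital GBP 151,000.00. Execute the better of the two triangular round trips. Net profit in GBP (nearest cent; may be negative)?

Net result: GBP -429.10 (no profitable arbitrage after spreads)

Best loop GBP → INR → NZD → GBP:
GBP 151,000.00 ÷ 0.010298 (buy INR at ask) = INR 14,663,041.37
INR 14,663,041.37 × 0.021664 (sell INR at bid) = NZD 317,660.13
NZD 317,660.13 × 0.47400 (sell NZD at bid) = GBP 150,570.90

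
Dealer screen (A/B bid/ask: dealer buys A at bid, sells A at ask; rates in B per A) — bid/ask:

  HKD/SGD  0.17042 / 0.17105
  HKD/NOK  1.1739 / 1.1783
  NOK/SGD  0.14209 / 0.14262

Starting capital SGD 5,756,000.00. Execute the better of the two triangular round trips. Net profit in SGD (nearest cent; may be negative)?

Net profit: SGD 81,206.22

Best loop SGD → NOK → HKD → SGD:
SGD 5,756,000.00 ÷ 0.14262 (buy NOK at ask) = NOK 40,358,995.93
NOK 40,358,995.93 ÷ 1.1783 (buy HKD at ask) = HKD 34,251,884.86
HKD 34,251,884.86 × 0.17042 (sell HKD at bid) = SGD 5,837,206.22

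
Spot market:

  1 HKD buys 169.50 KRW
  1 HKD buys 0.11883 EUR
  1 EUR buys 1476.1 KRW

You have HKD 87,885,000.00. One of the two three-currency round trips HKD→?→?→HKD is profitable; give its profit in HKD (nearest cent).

Profitable loop is HKD → EUR → KRW → HKD:
HKD 87,885,000.00 × 0.11883 = EUR 10,443,374.55
EUR 10,443,374.55 × 1476.1 = KRW 15,415,465,173
KRW 15,415,465,173 ÷ 169.50 = HKD 90,946,697.19
Profit = HKD 90,946,697.19 − HKD 87,885,000.00

Profit: HKD 3,061,697.19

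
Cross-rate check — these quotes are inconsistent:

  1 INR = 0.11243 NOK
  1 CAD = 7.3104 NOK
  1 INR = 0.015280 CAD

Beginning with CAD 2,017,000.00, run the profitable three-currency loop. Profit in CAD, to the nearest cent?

Profitable loop is CAD → INR → NOK → CAD:
CAD 2,017,000.00 ÷ 0.015280 = INR 132,002,617.80
INR 132,002,617.80 × 0.11243 = NOK 14,841,054.32
NOK 14,841,054.32 ÷ 7.3104 = CAD 2,030,128.90
Profit = CAD 2,030,128.90 − CAD 2,017,000.00

Profit: CAD 13,128.90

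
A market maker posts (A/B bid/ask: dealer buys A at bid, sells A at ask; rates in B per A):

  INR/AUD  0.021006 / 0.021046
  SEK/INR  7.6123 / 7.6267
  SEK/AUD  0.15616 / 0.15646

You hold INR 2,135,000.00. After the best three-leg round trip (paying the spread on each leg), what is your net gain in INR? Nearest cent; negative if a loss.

Best loop INR → AUD → SEK → INR:
INR 2,135,000.00 × 0.021006 (sell INR at bid) = AUD 44,847.81
AUD 44,847.81 ÷ 0.15646 (buy SEK at ask) = SEK 286,640.74
SEK 286,640.74 × 7.6123 (sell SEK at bid) = INR 2,181,995.30

Net profit: INR 46,995.30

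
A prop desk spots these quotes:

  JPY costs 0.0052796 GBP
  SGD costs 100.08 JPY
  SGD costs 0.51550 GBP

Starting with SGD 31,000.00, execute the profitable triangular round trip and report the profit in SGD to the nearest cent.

Profit: SGD 774.69

Profitable loop is SGD → JPY → GBP → SGD:
SGD 31,000.00 × 100.08 = JPY 3,102,480
JPY 3,102,480 × 0.0052796 = GBP 16,379.85
GBP 16,379.85 ÷ 0.51550 = SGD 31,774.69
Profit = SGD 31,774.69 − SGD 31,000.00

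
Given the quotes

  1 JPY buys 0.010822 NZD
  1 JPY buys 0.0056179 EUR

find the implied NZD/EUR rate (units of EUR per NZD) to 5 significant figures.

NZD/EUR = 0.51912

1 NZD ÷ 0.010822 = 92.4044 JPY
92.4044 JPY × 0.0056179 = 0.519118 EUR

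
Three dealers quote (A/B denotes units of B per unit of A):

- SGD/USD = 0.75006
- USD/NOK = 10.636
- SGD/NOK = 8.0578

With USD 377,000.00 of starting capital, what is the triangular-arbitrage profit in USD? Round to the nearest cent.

Profit: USD 3,788.22

Profitable loop is USD → SGD → NOK → USD:
USD 377,000.00 ÷ 0.75006 = SGD 502,626.46
SGD 502,626.46 × 8.0578 = NOK 4,050,063.46
NOK 4,050,063.46 ÷ 10.636 = USD 380,788.22
Profit = USD 380,788.22 − USD 377,000.00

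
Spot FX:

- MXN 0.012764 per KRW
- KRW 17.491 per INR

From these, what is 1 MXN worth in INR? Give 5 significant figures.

1 MXN ÷ 0.012764 = 78.3453 KRW
78.3453 KRW ÷ 17.491 = 4.47918 INR

MXN/INR = 4.4792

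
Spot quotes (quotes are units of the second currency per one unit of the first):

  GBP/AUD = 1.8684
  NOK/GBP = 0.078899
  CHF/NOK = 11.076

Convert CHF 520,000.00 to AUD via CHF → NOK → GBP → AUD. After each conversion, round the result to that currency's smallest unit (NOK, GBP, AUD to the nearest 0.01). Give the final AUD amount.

AUD 849,039.02

CHF 520,000.00 × 11.076 = NOK 5,759,520.00
NOK 5,759,520.00 × 0.078899 = GBP 454,420.37
GBP 454,420.37 × 1.8684 = AUD 849,039.02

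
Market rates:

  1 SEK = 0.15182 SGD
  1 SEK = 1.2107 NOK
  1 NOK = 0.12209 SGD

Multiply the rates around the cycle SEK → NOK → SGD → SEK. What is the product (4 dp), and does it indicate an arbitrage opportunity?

0.9736 (arbitrage exists)

Around SEK → NOK → SGD → SEK: 1 × 1.2107 × 0.12209 ÷ 0.15182 = 0.973616
Product < 1; profitable direction is SEK → SGD → NOK → SEK.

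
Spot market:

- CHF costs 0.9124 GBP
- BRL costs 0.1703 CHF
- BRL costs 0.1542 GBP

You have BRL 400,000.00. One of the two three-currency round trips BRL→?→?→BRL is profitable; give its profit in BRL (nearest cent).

Profit: BRL 3,065.42

Profitable loop is BRL → CHF → GBP → BRL:
BRL 400,000.00 × 0.1703 = CHF 68,120.00
CHF 68,120.00 × 0.9124 = GBP 62,152.69
GBP 62,152.69 ÷ 0.1542 = BRL 403,065.42
Profit = BRL 403,065.42 − BRL 400,000.00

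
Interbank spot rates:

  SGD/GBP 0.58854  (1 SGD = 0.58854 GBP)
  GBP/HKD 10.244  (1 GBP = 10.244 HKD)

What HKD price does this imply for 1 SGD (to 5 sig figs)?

SGD/HKD = 6.0290

1 SGD × 0.58854 = 0.58854 GBP
0.58854 GBP × 10.244 = 6.029 HKD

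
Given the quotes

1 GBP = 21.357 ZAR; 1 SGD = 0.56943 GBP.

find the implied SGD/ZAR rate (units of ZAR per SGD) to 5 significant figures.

SGD/ZAR = 12.161

1 SGD × 0.56943 = 0.56943 GBP
0.56943 GBP × 21.357 = 12.1613 ZAR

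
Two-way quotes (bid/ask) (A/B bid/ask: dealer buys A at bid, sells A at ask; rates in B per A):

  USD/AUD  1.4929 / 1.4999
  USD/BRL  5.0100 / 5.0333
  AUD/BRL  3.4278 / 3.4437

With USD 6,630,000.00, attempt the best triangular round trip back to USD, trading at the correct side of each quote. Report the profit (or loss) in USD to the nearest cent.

Best loop USD → AUD → BRL → USD:
USD 6,630,000.00 × 1.4929 (sell USD at bid) = AUD 9,897,927.00
AUD 9,897,927.00 × 3.4278 (sell AUD at bid) = BRL 33,928,114.17
BRL 33,928,114.17 ÷ 5.0333 (buy USD at ask) = USD 6,740,729.58

Net profit: USD 110,729.58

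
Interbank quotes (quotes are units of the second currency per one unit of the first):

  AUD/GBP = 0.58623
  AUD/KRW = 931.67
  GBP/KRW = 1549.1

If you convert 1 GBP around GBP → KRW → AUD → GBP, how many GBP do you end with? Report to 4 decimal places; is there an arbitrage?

0.9747 (arbitrage exists)

Around GBP → KRW → AUD → GBP: 1 × 1549.1 ÷ 931.67 × 0.58623 = 0.974732
Product < 1; profitable direction is GBP → AUD → KRW → GBP.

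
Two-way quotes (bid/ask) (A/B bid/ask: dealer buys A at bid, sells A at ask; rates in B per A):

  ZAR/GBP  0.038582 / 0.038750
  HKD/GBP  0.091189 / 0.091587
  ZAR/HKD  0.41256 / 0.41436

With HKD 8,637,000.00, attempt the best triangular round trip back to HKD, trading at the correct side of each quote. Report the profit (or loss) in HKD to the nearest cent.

Net profit: HKD 143,838.68

Best loop HKD → ZAR → GBP → HKD:
HKD 8,637,000.00 ÷ 0.41436 (buy ZAR at ask) = ZAR 20,844,193.45
ZAR 20,844,193.45 × 0.038582 (sell ZAR at bid) = GBP 804,210.67
GBP 804,210.67 ÷ 0.091587 (buy HKD at ask) = HKD 8,780,838.68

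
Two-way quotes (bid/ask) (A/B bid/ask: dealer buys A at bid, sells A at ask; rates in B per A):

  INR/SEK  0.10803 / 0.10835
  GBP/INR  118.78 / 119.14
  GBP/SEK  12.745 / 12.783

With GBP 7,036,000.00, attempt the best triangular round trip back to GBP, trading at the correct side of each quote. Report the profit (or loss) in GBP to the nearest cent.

Net profit: GBP 26,862.30

Best loop GBP → INR → SEK → GBP:
GBP 7,036,000.00 × 118.78 (sell GBP at bid) = INR 835,736,080.00
INR 835,736,080.00 × 0.10803 (sell INR at bid) = SEK 90,284,568.72
SEK 90,284,568.72 ÷ 12.783 (buy GBP at ask) = GBP 7,062,862.30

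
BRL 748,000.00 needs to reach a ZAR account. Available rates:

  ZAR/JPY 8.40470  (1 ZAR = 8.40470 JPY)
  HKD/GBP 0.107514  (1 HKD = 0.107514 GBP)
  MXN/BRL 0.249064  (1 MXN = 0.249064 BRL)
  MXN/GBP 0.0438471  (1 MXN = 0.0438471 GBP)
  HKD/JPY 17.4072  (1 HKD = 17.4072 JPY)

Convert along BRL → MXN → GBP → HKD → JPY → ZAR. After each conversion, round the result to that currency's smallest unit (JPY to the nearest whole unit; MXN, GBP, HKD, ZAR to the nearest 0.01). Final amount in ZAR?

BRL 748,000.00 ÷ 0.249064 = MXN 3,003,244.15
MXN 3,003,244.15 × 0.0438471 = GBP 131,683.55
GBP 131,683.55 ÷ 0.107514 = HKD 1,224,803.75
HKD 1,224,803.75 × 17.4072 = JPY 21,320,404
JPY 21,320,404 ÷ 8.40470 = ZAR 2,536,723.98

ZAR 2,536,723.98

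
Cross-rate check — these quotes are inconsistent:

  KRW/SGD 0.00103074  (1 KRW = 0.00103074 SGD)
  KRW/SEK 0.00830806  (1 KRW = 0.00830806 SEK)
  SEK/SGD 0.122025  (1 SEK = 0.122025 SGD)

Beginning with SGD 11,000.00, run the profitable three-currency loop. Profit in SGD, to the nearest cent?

Profitable loop is SGD → SEK → KRW → SGD:
SGD 11,000.00 ÷ 0.122025 = SEK 90,145.46
SEK 90,145.46 ÷ 0.00830806 = KRW 10,850,362
KRW 10,850,362 × 0.00103074 = SGD 11,183.90
Profit = SGD 11,183.90 − SGD 11,000.00

Profit: SGD 183.90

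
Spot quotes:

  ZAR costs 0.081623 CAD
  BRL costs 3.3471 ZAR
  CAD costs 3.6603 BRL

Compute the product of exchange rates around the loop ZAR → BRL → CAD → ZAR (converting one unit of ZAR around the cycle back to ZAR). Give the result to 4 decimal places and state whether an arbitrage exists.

Around ZAR → BRL → CAD → ZAR: 1 ÷ 3.3471 ÷ 3.6603 ÷ 0.081623 = 1.000005
Product ≈ 1 (deviation 0.000%, within rounding noise).

1.0000 (no arbitrage)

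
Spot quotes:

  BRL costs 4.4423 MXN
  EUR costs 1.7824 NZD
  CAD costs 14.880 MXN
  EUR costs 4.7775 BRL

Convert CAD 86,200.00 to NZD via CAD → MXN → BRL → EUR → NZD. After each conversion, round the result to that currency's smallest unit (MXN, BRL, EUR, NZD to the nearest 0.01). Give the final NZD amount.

CAD 86,200.00 × 14.880 = MXN 1,282,656.00
MXN 1,282,656.00 ÷ 4.4423 = BRL 288,736.92
BRL 288,736.92 ÷ 4.7775 = EUR 60,436.82
EUR 60,436.82 × 1.7824 = NZD 107,722.59

NZD 107,722.59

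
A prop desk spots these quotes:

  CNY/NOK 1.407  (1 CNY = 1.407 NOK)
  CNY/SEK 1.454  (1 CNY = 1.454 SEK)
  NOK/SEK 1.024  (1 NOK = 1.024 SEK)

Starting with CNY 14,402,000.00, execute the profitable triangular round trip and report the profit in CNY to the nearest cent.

Profitable loop is CNY → SEK → NOK → CNY:
CNY 14,402,000.00 × 1.454 = SEK 20,940,508.00
SEK 20,940,508.00 ÷ 1.024 = NOK 20,449,714.84
NOK 20,449,714.84 ÷ 1.407 = CNY 14,534,267.83
Profit = CNY 14,534,267.83 − CNY 14,402,000.00

Profit: CNY 132,267.83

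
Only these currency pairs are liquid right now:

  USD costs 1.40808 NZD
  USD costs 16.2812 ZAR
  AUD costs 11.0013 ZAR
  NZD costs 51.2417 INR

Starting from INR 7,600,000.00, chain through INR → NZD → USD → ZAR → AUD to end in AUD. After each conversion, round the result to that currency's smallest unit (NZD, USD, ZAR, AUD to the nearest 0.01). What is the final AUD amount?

AUD 155,885.29

INR 7,600,000.00 ÷ 51.2417 = NZD 148,316.70
NZD 148,316.70 ÷ 1.40808 = USD 105,332.58
USD 105,332.58 × 16.2812 = ZAR 1,714,940.80
ZAR 1,714,940.80 ÷ 11.0013 = AUD 155,885.29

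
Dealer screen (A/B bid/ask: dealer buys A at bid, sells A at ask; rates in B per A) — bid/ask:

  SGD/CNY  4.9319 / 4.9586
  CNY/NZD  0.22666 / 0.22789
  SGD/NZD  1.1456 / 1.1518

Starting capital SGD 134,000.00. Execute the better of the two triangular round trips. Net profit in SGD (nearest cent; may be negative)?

Best loop SGD → NZD → CNY → SGD:
SGD 134,000.00 × 1.1456 (sell SGD at bid) = NZD 153,510.40
NZD 153,510.40 ÷ 0.22789 (buy CNY at ask) = CNY 673,616.22
CNY 673,616.22 ÷ 4.9586 (buy SGD at ask) = SGD 135,848.07

Net profit: SGD 1,848.07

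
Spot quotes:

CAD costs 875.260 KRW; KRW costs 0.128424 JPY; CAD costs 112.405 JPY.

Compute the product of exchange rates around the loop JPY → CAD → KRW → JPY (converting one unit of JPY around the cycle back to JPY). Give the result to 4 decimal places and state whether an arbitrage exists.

1.0000 (no arbitrage)

Around JPY → CAD → KRW → JPY: 1 ÷ 112.405 × 875.260 × 0.128424 = 0.999995
Product ≈ 1 (deviation 0.001%, within rounding noise).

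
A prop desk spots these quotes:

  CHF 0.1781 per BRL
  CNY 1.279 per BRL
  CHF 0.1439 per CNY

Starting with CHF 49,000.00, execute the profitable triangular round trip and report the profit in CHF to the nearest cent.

Profitable loop is CHF → BRL → CNY → CHF:
CHF 49,000.00 ÷ 0.1781 = BRL 275,126.33
BRL 275,126.33 × 1.279 = CNY 351,886.58
CNY 351,886.58 × 0.1439 = CHF 50,636.48
Profit = CHF 50,636.48 − CHF 49,000.00

Profit: CHF 1,636.48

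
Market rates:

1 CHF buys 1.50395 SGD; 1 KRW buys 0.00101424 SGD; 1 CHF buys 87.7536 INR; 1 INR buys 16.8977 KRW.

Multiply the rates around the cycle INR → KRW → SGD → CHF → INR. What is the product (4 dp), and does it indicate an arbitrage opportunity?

1.0000 (no arbitrage)

Around INR → KRW → SGD → CHF → INR: 1 × 16.8977 × 0.00101424 ÷ 1.50395 × 87.7536 = 1.000000
Product ≈ 1 (deviation 0.000%, within rounding noise).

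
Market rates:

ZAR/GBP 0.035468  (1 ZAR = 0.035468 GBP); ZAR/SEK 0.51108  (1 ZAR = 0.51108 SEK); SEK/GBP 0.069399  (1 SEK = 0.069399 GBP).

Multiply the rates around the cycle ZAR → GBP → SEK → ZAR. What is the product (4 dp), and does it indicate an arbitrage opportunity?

Around ZAR → GBP → SEK → ZAR: 1 × 0.035468 ÷ 0.069399 ÷ 0.51108 = 0.999988
Product ≈ 1 (deviation 0.001%, within rounding noise).

1.0000 (no arbitrage)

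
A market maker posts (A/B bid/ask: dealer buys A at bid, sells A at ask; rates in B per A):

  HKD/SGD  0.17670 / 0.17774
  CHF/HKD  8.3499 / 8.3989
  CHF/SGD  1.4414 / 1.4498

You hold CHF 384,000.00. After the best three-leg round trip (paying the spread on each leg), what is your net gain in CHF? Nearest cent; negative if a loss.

Best loop CHF → HKD → SGD → CHF:
CHF 384,000.00 × 8.3499 (sell CHF at bid) = HKD 3,206,361.60
HKD 3,206,361.60 × 0.17670 (sell HKD at bid) = SGD 566,564.09
SGD 566,564.09 ÷ 1.4498 (buy CHF at ask) = CHF 390,787.76

Net profit: CHF 6,787.76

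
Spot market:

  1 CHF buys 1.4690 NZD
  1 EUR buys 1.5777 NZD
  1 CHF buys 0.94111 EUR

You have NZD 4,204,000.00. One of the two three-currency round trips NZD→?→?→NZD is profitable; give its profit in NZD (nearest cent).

Profit: NZD 45,185.84

Profitable loop is NZD → CHF → EUR → NZD:
NZD 4,204,000.00 ÷ 1.4690 = CHF 2,861,810.76
CHF 2,861,810.76 × 0.94111 = EUR 2,693,278.72
EUR 2,693,278.72 × 1.5777 = NZD 4,249,185.84
Profit = NZD 4,249,185.84 − NZD 4,204,000.00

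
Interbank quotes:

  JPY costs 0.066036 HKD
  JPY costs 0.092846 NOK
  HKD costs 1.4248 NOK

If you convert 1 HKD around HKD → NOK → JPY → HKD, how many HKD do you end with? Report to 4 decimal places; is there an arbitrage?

1.0134 (arbitrage exists)

Around HKD → NOK → JPY → HKD: 1 × 1.4248 ÷ 0.092846 × 0.066036 = 1.013378
Product > 1; profitable direction is HKD → NOK → JPY → HKD.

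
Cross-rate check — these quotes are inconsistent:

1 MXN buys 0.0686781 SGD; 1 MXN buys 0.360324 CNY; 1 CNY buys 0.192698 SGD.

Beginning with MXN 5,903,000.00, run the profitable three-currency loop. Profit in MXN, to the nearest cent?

Profitable loop is MXN → CNY → SGD → MXN:
MXN 5,903,000.00 × 0.360324 = CNY 2,126,992.57
CNY 2,126,992.57 × 0.192698 = SGD 409,867.21
SGD 409,867.21 ÷ 0.0686781 = MXN 5,967,946.33
Profit = MXN 5,967,946.33 − MXN 5,903,000.00

Profit: MXN 64,946.33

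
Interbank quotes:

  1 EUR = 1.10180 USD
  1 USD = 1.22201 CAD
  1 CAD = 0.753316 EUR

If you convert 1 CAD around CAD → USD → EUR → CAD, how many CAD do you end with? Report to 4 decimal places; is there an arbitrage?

Around CAD → USD → EUR → CAD: 1 ÷ 1.22201 ÷ 1.10180 ÷ 0.753316 = 0.985928
Product < 1; profitable direction is CAD → EUR → USD → CAD.

0.9859 (arbitrage exists)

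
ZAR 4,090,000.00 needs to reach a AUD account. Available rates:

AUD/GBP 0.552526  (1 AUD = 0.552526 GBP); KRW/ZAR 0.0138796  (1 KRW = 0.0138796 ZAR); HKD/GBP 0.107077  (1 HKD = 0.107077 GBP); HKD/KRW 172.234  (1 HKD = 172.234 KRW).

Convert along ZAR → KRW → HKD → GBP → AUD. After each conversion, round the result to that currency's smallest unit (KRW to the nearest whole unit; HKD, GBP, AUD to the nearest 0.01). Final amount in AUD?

AUD 331,566.73

ZAR 4,090,000.00 ÷ 0.0138796 = KRW 294,677,080
KRW 294,677,080 ÷ 172.234 = HKD 1,710,911.20
HKD 1,710,911.20 × 0.107077 = GBP 183,199.24
GBP 183,199.24 ÷ 0.552526 = AUD 331,566.73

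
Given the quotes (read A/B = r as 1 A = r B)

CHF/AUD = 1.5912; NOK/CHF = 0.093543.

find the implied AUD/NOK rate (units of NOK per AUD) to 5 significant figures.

AUD/NOK = 6.7184

1 AUD ÷ 1.5912 = 0.628457 CHF
0.628457 CHF ÷ 0.093543 = 6.71837 NOK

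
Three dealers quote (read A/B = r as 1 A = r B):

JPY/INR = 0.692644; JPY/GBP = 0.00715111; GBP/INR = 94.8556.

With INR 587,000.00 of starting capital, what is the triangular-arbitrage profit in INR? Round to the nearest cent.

Profit: INR 12,393.11

Profitable loop is INR → GBP → JPY → INR:
INR 587,000.00 ÷ 94.8556 = GBP 6,188.35
GBP 6,188.35 ÷ 0.00715111 = JPY 865,370
JPY 865,370 × 0.692644 = INR 599,393.11
Profit = INR 599,393.11 − INR 587,000.00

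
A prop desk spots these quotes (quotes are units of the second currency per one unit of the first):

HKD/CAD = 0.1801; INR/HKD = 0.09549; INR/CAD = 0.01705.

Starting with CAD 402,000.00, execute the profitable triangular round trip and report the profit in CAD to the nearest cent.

Profit: CAD 3,483.58

Profitable loop is CAD → INR → HKD → CAD:
CAD 402,000.00 ÷ 0.01705 = INR 23,577,712.61
INR 23,577,712.61 × 0.09549 = HKD 2,251,435.78
HKD 2,251,435.78 × 0.1801 = CAD 405,483.58
Profit = CAD 405,483.58 − CAD 402,000.00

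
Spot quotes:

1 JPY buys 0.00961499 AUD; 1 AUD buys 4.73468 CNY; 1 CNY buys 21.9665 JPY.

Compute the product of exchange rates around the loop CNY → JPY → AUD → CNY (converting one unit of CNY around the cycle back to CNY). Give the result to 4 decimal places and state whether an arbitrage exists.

Around CNY → JPY → AUD → CNY: 1 × 21.9665 × 0.00961499 × 4.73468 = 1.000001
Product ≈ 1 (deviation 0.000%, within rounding noise).

1.0000 (no arbitrage)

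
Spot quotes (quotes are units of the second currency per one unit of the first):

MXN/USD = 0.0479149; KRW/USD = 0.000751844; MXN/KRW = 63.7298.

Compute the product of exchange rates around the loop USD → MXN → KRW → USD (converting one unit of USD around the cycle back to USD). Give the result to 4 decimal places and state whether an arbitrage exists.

Around USD → MXN → KRW → USD: 1 ÷ 0.0479149 × 63.7298 × 0.000751844 = 0.999999
Product ≈ 1 (deviation 0.000%, within rounding noise).

1.0000 (no arbitrage)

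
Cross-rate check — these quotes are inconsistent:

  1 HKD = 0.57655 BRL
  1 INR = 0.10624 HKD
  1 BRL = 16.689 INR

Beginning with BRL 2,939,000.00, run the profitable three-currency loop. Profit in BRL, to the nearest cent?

Profitable loop is BRL → INR → HKD → BRL:
BRL 2,939,000.00 × 16.689 = INR 49,048,971.00
INR 49,048,971.00 × 0.10624 = HKD 5,210,962.68
HKD 5,210,962.68 × 0.57655 = BRL 3,004,380.53
Profit = BRL 3,004,380.53 − BRL 2,939,000.00

Profit: BRL 65,380.53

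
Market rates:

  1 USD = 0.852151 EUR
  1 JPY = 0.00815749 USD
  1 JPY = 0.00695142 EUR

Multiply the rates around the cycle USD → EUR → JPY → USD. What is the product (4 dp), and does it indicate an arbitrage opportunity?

1.0000 (no arbitrage)

Around USD → EUR → JPY → USD: 1 × 0.852151 ÷ 0.00695142 × 0.00815749 = 0.999999
Product ≈ 1 (deviation 0.000%, within rounding noise).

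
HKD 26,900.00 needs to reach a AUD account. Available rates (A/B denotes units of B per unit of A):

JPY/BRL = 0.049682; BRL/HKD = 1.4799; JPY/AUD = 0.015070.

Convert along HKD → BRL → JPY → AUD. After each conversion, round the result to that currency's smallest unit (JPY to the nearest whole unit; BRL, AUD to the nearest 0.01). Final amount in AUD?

AUD 5,513.59

HKD 26,900.00 ÷ 1.4799 = BRL 18,176.90
BRL 18,176.90 ÷ 0.049682 = JPY 365,865
JPY 365,865 × 0.015070 = AUD 5,513.59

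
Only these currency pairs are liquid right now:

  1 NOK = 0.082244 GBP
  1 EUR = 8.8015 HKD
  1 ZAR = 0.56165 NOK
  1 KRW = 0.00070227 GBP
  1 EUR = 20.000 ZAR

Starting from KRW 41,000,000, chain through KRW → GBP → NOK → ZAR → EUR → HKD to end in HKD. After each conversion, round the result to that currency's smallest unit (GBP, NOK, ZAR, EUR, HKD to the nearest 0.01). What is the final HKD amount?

KRW 41,000,000 × 0.00070227 = GBP 28,793.07
GBP 28,793.07 ÷ 0.082244 = NOK 350,093.26
NOK 350,093.26 ÷ 0.56165 = ZAR 623,329.94
ZAR 623,329.94 ÷ 20.000 = EUR 31,166.50
EUR 31,166.50 × 8.8015 = HKD 274,311.95

HKD 274,311.95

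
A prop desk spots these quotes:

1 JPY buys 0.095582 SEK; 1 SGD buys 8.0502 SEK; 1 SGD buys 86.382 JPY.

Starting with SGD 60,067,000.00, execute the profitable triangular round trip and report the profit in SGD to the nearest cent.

Profit: SGD 1,539,798.50

Profitable loop is SGD → JPY → SEK → SGD:
SGD 60,067,000.00 × 86.382 = JPY 5,188,707,594
JPY 5,188,707,594 × 0.095582 = SEK 495,947,049.25
SEK 495,947,049.25 ÷ 8.0502 = SGD 61,606,798.50
Profit = SGD 61,606,798.50 − SGD 60,067,000.00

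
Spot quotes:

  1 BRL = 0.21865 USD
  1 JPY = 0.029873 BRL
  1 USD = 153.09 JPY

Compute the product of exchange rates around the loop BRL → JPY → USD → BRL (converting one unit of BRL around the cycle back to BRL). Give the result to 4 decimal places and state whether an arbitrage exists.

1.0001 (no arbitrage)

Around BRL → JPY → USD → BRL: 1 ÷ 0.029873 ÷ 153.09 ÷ 0.21865 = 1.000057
Product ≈ 1 (deviation 0.006%, within rounding noise).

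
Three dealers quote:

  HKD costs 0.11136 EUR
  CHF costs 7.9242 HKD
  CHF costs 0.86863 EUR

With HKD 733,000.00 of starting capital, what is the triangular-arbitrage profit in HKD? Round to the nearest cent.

Profit: HKD 11,652.75

Profitable loop is HKD → EUR → CHF → HKD:
HKD 733,000.00 × 0.11136 = EUR 81,626.88
EUR 81,626.88 ÷ 0.86863 = CHF 93,971.98
CHF 93,971.98 × 7.9242 = HKD 744,652.75
Profit = HKD 744,652.75 − HKD 733,000.00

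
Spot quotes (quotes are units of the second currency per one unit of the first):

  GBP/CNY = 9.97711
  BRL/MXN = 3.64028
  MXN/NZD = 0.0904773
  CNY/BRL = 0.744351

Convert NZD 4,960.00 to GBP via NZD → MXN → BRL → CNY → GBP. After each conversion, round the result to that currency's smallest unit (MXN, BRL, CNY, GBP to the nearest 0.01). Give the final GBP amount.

NZD 4,960.00 ÷ 0.0904773 = MXN 54,820.38
MXN 54,820.38 ÷ 3.64028 = BRL 15,059.39
BRL 15,059.39 ÷ 0.744351 = CNY 20,231.57
CNY 20,231.57 ÷ 9.97711 = GBP 2,027.80

GBP 2,027.80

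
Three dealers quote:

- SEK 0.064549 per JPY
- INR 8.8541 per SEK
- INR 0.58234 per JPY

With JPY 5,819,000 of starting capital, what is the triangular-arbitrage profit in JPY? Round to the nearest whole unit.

Profitable loop is JPY → INR → SEK → JPY:
JPY 5,819,000 × 0.58234 = INR 3,388,636.46
INR 3,388,636.46 ÷ 8.8541 = SEK 382,719.47
SEK 382,719.47 ÷ 0.064549 = JPY 5,929,131
Profit = JPY 5,929,131 − JPY 5,819,000

Profit: JPY 110,131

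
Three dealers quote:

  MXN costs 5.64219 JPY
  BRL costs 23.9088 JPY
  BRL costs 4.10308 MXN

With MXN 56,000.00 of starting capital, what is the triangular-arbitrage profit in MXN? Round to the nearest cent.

Profit: MXN 1,834.65

Profitable loop is MXN → BRL → JPY → MXN:
MXN 56,000.00 ÷ 4.10308 = BRL 13,648.28
BRL 13,648.28 × 23.9088 = JPY 326,314
JPY 326,314 ÷ 5.64219 = MXN 57,834.65
Profit = MXN 57,834.65 − MXN 56,000.00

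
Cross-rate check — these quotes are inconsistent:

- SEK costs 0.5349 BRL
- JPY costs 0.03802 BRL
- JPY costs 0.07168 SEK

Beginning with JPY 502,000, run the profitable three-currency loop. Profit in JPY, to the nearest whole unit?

Profitable loop is JPY → SEK → BRL → JPY:
JPY 502,000 × 0.07168 = SEK 35,983.36
SEK 35,983.36 × 0.5349 = BRL 19,247.50
BRL 19,247.50 ÷ 0.03802 = JPY 506,247
Profit = JPY 506,247 − JPY 502,000

Profit: JPY 4,247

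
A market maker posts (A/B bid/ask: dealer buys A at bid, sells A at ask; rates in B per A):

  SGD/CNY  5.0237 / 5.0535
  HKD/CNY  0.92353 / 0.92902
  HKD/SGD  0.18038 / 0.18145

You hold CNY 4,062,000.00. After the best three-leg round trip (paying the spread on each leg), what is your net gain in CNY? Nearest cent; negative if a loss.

Best loop CNY → SGD → HKD → CNY:
CNY 4,062,000.00 ÷ 5.0535 (buy SGD at ask) = SGD 803,799.35
SGD 803,799.35 ÷ 0.18145 (buy HKD at ask) = HKD 4,429,866.89
HKD 4,429,866.89 × 0.92353 (sell HKD at bid) = CNY 4,091,114.97

Net profit: CNY 29,114.97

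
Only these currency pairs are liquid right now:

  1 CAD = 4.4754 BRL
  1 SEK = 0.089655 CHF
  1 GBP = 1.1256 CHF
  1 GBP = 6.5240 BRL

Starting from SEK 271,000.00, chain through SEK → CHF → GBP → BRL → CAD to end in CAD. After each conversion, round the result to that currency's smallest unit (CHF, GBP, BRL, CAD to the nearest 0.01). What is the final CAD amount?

SEK 271,000.00 × 0.089655 = CHF 24,296.51
CHF 24,296.51 ÷ 1.1256 = GBP 21,585.39
GBP 21,585.39 × 6.5240 = BRL 140,823.08
BRL 140,823.08 ÷ 4.4754 = CAD 31,466.03

CAD 31,466.03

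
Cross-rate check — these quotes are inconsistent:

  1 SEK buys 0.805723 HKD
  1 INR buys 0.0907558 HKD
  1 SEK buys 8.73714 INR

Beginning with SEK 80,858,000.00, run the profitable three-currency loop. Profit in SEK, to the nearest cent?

Profitable loop is SEK → HKD → INR → SEK:
SEK 80,858,000.00 × 0.805723 = HKD 65,149,150.33
HKD 65,149,150.33 ÷ 0.0907558 = INR 717,851,094.19
INR 717,851,094.19 ÷ 8.73714 = SEK 82,160,878.07
Profit = SEK 82,160,878.07 − SEK 80,858,000.00

Profit: SEK 1,302,878.07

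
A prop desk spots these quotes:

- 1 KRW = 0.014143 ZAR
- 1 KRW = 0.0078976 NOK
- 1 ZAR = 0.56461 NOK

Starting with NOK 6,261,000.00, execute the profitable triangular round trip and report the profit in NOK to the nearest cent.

Profitable loop is NOK → KRW → ZAR → NOK:
NOK 6,261,000.00 ÷ 0.0078976 = KRW 792,772,488
KRW 792,772,488 × 0.014143 = ZAR 11,212,181.30
ZAR 11,212,181.30 × 0.56461 = NOK 6,330,509.68
Profit = NOK 6,330,509.68 − NOK 6,261,000.00

Profit: NOK 69,509.68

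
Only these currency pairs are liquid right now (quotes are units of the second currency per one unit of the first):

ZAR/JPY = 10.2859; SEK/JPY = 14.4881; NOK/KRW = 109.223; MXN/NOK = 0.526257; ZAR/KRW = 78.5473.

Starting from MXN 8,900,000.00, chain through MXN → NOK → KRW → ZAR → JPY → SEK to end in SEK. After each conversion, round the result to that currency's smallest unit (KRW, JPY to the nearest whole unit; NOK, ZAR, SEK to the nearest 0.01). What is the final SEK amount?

MXN 8,900,000.00 × 0.526257 = NOK 4,683,687.30
NOK 4,683,687.30 × 109.223 = KRW 511,566,378
KRW 511,566,378 ÷ 78.5473 = ZAR 6,512,844.85
ZAR 6,512,844.85 × 10.2859 = JPY 66,990,471
JPY 66,990,471 ÷ 14.4881 = SEK 4,623,827.21

SEK 4,623,827.21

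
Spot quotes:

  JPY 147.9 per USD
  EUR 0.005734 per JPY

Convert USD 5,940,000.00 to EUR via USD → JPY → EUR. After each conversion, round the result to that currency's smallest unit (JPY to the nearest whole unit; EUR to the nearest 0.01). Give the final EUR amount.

EUR 5,037,468.08

USD 5,940,000.00 × 147.9 = JPY 878,526,000
JPY 878,526,000 × 0.005734 = EUR 5,037,468.08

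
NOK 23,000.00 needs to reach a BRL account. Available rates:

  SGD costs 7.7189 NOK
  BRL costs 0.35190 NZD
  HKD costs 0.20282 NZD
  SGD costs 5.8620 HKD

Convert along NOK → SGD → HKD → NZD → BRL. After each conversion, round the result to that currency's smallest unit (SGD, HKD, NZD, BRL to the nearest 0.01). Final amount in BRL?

BRL 10,067.24

NOK 23,000.00 ÷ 7.7189 = SGD 2,979.70
SGD 2,979.70 × 5.8620 = HKD 17,467.00
HKD 17,467.00 × 0.20282 = NZD 3,542.66
NZD 3,542.66 ÷ 0.35190 = BRL 10,067.24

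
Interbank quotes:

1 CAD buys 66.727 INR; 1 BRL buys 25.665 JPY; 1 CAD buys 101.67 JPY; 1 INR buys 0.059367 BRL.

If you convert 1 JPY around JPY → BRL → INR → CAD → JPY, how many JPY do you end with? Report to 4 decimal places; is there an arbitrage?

Around JPY → BRL → INR → CAD → JPY: 1 ÷ 25.665 ÷ 0.059367 ÷ 66.727 × 101.67 = 1.000011
Product ≈ 1 (deviation 0.001%, within rounding noise).

1.0000 (no arbitrage)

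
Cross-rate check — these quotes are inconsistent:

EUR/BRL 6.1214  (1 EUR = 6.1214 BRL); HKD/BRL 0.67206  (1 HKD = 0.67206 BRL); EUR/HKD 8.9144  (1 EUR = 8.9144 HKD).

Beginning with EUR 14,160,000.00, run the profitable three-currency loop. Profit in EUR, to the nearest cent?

Profitable loop is EUR → BRL → HKD → EUR:
EUR 14,160,000.00 × 6.1214 = BRL 86,679,024.00
BRL 86,679,024.00 ÷ 0.67206 = HKD 128,975,127.22
HKD 128,975,127.22 ÷ 8.9144 = EUR 14,468,178.14
Profit = EUR 14,468,178.14 − EUR 14,160,000.00

Profit: EUR 308,178.14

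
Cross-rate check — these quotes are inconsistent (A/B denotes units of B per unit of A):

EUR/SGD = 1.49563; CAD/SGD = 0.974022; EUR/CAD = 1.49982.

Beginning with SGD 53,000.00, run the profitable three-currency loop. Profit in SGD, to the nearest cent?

Profit: SGD 1,261.54

Profitable loop is SGD → CAD → EUR → SGD:
SGD 53,000.00 ÷ 0.974022 = CAD 54,413.56
CAD 54,413.56 ÷ 1.49982 = EUR 36,280.06
EUR 36,280.06 × 1.49563 = SGD 54,261.54
Profit = SGD 54,261.54 − SGD 53,000.00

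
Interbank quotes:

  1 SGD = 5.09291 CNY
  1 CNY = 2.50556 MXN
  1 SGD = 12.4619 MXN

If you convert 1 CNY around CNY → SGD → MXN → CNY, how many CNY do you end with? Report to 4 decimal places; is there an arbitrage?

Around CNY → SGD → MXN → CNY: 1 ÷ 5.09291 × 12.4619 ÷ 2.50556 = 0.976593
Product < 1; profitable direction is CNY → MXN → SGD → CNY.

0.9766 (arbitrage exists)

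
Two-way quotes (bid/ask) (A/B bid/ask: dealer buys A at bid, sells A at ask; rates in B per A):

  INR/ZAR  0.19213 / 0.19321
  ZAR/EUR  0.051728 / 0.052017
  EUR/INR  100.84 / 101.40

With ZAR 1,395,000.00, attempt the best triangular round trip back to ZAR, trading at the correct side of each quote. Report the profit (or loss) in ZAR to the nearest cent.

Net profit: ZAR 3,066.77

Best loop ZAR → EUR → INR → ZAR:
ZAR 1,395,000.00 × 0.051728 (sell ZAR at bid) = EUR 72,160.56
EUR 72,160.56 × 100.84 (sell EUR at bid) = INR 7,276,670.87
INR 7,276,670.87 × 0.19213 (sell INR at bid) = ZAR 1,398,066.77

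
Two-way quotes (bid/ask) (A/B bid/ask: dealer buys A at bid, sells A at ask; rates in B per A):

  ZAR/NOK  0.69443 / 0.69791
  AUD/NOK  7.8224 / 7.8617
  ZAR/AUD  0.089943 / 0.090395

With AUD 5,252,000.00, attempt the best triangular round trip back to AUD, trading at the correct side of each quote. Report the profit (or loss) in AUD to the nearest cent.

Best loop AUD → NOK → ZAR → AUD:
AUD 5,252,000.00 × 7.8224 (sell AUD at bid) = NOK 41,083,244.80
NOK 41,083,244.80 ÷ 0.69791 (buy ZAR at ask) = ZAR 58,866,107.09
ZAR 58,866,107.09 × 0.089943 (sell ZAR at bid) = AUD 5,294,594.27

Net profit: AUD 42,594.27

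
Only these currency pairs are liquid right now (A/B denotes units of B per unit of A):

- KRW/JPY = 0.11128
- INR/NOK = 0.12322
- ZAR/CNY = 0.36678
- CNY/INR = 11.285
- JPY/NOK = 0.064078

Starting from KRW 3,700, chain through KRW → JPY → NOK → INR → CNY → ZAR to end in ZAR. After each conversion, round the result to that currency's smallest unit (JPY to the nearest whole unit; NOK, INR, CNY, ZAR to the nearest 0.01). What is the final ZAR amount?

KRW 3,700 × 0.11128 = JPY 412
JPY 412 × 0.064078 = NOK 26.40
NOK 26.40 ÷ 0.12322 = INR 214.25
INR 214.25 ÷ 11.285 = CNY 18.99
CNY 18.99 ÷ 0.36678 = ZAR 51.77

ZAR 51.77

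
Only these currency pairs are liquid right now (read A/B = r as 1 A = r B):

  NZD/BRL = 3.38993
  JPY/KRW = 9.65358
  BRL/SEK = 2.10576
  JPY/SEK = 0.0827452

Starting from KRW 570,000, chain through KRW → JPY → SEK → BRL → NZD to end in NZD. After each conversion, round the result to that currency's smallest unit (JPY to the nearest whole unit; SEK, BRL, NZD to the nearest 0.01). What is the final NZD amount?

NZD 684.43

KRW 570,000 ÷ 9.65358 = JPY 59,045
JPY 59,045 × 0.0827452 = SEK 4,885.69
SEK 4,885.69 ÷ 2.10576 = BRL 2,320.16
BRL 2,320.16 ÷ 3.38993 = NZD 684.43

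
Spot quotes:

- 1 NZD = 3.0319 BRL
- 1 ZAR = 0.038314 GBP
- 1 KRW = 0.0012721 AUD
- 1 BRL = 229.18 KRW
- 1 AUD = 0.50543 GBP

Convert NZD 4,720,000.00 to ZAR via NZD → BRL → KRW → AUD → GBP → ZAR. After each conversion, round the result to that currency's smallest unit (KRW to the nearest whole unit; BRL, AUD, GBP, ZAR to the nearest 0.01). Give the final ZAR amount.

ZAR 55,037,457.07

NZD 4,720,000.00 × 3.0319 = BRL 14,310,568.00
BRL 14,310,568.00 × 229.18 = KRW 3,279,695,974
KRW 3,279,695,974 × 0.0012721 = AUD 4,172,101.25
AUD 4,172,101.25 × 0.50543 = GBP 2,108,705.13
GBP 2,108,705.13 ÷ 0.038314 = ZAR 55,037,457.07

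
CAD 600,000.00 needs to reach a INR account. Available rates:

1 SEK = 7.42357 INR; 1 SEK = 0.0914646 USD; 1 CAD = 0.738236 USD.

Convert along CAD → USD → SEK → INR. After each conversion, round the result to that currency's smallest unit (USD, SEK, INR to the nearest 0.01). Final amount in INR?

CAD 600,000.00 × 0.738236 = USD 442,941.60
USD 442,941.60 ÷ 0.0914646 = SEK 4,842,765.40
SEK 4,842,765.40 × 7.42357 = INR 35,950,607.94

INR 35,950,607.94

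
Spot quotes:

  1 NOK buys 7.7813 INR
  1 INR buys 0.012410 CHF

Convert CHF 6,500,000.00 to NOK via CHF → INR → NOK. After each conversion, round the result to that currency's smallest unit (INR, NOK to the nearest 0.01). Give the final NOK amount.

NOK 67,311,522.79

CHF 6,500,000.00 ÷ 0.012410 = INR 523,771,152.30
INR 523,771,152.30 ÷ 7.7813 = NOK 67,311,522.79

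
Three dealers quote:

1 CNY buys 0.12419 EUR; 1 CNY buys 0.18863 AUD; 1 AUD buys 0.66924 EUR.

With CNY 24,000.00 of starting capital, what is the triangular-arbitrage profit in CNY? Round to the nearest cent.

Profit: CNY 395.92

Profitable loop is CNY → AUD → EUR → CNY:
CNY 24,000.00 × 0.18863 = AUD 4,527.12
AUD 4,527.12 × 0.66924 = EUR 3,029.73
EUR 3,029.73 ÷ 0.12419 = CNY 24,395.92
Profit = CNY 24,395.92 − CNY 24,000.00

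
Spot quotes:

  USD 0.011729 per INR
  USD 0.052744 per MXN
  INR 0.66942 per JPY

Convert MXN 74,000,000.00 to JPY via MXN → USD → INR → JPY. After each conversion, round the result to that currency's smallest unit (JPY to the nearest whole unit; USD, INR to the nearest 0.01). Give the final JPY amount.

JPY 497,101,545

MXN 74,000,000.00 × 0.052744 = USD 3,903,056.00
USD 3,903,056.00 ÷ 0.011729 = INR 332,769,716.09
INR 332,769,716.09 ÷ 0.66942 = JPY 497,101,545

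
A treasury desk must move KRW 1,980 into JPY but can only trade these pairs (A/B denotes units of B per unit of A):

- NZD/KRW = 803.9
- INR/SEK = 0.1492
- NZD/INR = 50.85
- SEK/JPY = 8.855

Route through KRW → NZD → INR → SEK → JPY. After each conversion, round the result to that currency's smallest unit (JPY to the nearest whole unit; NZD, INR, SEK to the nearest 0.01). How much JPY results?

JPY 165

KRW 1,980 ÷ 803.9 = NZD 2.46
NZD 2.46 × 50.85 = INR 125.09
INR 125.09 × 0.1492 = SEK 18.66
SEK 18.66 × 8.855 = JPY 165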